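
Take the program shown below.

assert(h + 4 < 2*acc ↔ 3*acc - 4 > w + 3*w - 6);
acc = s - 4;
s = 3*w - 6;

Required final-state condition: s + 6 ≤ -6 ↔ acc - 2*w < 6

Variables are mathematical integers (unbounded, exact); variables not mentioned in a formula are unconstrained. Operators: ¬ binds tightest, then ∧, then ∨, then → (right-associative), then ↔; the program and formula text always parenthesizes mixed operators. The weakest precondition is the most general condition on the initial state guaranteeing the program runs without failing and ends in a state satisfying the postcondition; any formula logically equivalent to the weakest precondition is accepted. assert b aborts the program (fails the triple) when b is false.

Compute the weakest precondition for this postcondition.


Working backward. After the program, the postcondition s + 6 ≤ -6 ↔ acc - 2*w < 6 must hold; in canonical form it is s ≤ -12 ↔ acc < 2*w + 6.
Before s := 3*w - 6: 3*w ≤ -6 ↔ acc < 2*w + 6
Before acc := s - 4: 3*w ≤ -6 ↔ s < 2*w + 10
Before assert h + 4 < 2*acc ↔ 3*acc - 4 > w + 3*w - 6: (h < 2*acc - 4 ↔ 3*acc > 4*w - 2) ∧ (3*w ≤ -6 ↔ s < 2*w + 10)
Answer: WP = (h < 2*acc - 4 ↔ 3*acc > 4*w - 2) ∧ (3*w ≤ -6 ↔ s < 2*w + 10)


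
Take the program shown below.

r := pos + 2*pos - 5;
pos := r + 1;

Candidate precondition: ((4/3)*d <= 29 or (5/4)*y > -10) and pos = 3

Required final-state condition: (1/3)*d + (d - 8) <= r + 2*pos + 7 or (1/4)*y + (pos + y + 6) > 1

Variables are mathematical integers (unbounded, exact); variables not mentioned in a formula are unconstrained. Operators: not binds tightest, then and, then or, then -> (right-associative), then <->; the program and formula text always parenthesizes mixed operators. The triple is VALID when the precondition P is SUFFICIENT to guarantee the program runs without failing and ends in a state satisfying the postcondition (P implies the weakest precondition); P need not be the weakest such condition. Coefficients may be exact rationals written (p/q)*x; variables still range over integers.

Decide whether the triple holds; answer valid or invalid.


Working backward. After the program, the postcondition (1/3)*d + (d - 8) <= r + 2*pos + 7 or (1/4)*y + (pos + y + 6) > 1 must hold; in canonical form it is (4/3)*d <= 2*pos + r + 15 or pos + (5/4)*y > -5.
Before pos := r + 1: (4/3)*d <= 3*r + 17 or r + (5/4)*y > -6
Before r := pos + 2*pos - 5: (4/3)*d <= 9*pos + 2 or 3*pos + (5/4)*y > -1
The weakest precondition is (4/3)*d <= 9*pos + 2 or 3*pos + (5/4)*y > -1.
Check whether ((4/3)*d <= 29 or (5/4)*y > -10) and pos = 3 implies it.
Every state satisfying the precondition satisfies the weakest precondition: the implication holds.
Answer: valid


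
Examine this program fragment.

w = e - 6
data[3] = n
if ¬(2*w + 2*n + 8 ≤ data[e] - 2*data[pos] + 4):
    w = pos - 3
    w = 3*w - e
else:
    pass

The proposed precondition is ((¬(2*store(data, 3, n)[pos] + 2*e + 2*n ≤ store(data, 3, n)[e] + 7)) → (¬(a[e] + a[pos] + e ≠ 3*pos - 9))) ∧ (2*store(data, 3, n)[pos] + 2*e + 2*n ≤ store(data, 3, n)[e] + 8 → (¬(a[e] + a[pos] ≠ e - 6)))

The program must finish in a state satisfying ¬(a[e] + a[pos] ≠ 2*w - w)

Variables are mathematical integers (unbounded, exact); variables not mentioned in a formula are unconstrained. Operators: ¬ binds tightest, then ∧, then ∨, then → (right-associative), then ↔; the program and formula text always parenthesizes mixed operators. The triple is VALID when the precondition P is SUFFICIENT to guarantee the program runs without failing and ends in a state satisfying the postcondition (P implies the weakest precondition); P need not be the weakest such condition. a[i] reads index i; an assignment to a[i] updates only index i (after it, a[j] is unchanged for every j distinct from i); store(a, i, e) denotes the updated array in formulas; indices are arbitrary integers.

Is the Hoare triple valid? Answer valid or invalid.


Working backward. After the program, the postcondition ¬(a[e] + a[pos] ≠ 2*w - w) must hold; in canonical form it is ¬(a[e] + a[pos] ≠ w).
Then branch requires ¬(a[e] + a[pos] + e ≠ 3*pos - 9); else branch requires ¬(a[e] + a[pos] ≠ w).
Before the if: ((¬(2*data[pos] + 2*n + 2*w ≤ data[e] - 4)) → (¬(a[e] + a[pos] + e ≠ 3*pos - 9))) ∧ (2*data[pos] + 2*n + 2*w ≤ data[e] - 4 → (¬(a[e] + a[pos] ≠ w)))
Before data[3] := n: ((¬(2*store(data, 3, n)[pos] + 2*n + 2*w ≤ store(data, 3, n)[e] - 4)) → (¬(a[e] + a[pos] + e ≠ 3*pos - 9))) ∧ (2*store(data, 3, n)[pos] + 2*n + 2*w ≤ store(data, 3, n)[e] - 4 → (¬(a[e] + a[pos] ≠ w)))
Before w := e - 6: ((¬(2*store(data, 3, n)[pos] + 2*e + 2*n ≤ store(data, 3, n)[e] + 8)) → (¬(a[e] + a[pos] + e ≠ 3*pos - 9))) ∧ (2*store(data, 3, n)[pos] + 2*e + 2*n ≤ store(data, 3, n)[e] + 8 → (¬(a[e] + a[pos] ≠ e - 6)))
The weakest precondition is ((¬(2*store(data, 3, n)[pos] + 2*e + 2*n ≤ store(data, 3, n)[e] + 8)) → (¬(a[e] + a[pos] + e ≠ 3*pos - 9))) ∧ (2*store(data, 3, n)[pos] + 2*e + 2*n ≤ store(data, 3, n)[e] + 8 → (¬(a[e] + a[pos] ≠ e - 6))).
Check whether ((¬(2*store(data, 3, n)[pos] + 2*e + 2*n ≤ store(data, 3, n)[e] + 7)) → (¬(a[e] + a[pos] + e ≠ 3*pos - 9))) ∧ (2*store(data, 3, n)[pos] + 2*e + 2*n ≤ store(data, 3, n)[e] + 8 → (¬(a[e] + a[pos] ≠ e - 6))) implies it.
Every state satisfying the precondition satisfies the weakest precondition: the implication holds.
Answer: valid


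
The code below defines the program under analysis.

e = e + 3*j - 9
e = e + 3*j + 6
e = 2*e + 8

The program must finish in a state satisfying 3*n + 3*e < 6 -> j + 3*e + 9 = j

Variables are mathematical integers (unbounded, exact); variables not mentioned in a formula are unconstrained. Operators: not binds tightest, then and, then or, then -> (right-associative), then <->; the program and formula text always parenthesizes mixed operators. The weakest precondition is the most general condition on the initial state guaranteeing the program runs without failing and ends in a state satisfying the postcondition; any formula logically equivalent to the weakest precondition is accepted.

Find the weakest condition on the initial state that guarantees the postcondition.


Working backward. After the program, the postcondition 3*n + 3*e < 6 -> j + 3*e + 9 = j must hold; in canonical form it is 3*e + 3*n < 6 -> 3*e = -9.
Before e := 2*e + 8: 6*e + 3*n < -18 -> 6*e = -33
Before e := e + 3*j + 6: 6*e + 18*j + 3*n < -54 -> 6*e + 18*j = -69
Before e := e + 3*j - 9: 6*e + 36*j + 3*n < 0 -> 6*e + 36*j = -15
Answer: WP = 6*e + 36*j + 3*n < 0 -> 6*e + 36*j = -15


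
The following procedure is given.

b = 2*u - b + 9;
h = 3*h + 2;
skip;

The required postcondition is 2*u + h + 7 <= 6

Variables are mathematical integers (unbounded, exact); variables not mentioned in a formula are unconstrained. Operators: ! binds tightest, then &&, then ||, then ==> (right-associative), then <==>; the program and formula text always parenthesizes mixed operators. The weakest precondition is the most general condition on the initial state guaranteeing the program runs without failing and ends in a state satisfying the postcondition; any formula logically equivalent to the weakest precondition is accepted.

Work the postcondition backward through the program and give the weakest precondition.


Working backward. After the program, the postcondition 2*u + h + 7 <= 6 must hold; in canonical form it is h + 2*u <= -1.
Before skip: h + 2*u <= -1
Before h := 3*h + 2: 3*h + 2*u <= -3
Before b := 2*u - b + 9: 3*h + 2*u <= -3
Answer: WP = 3*h + 2*u <= -3


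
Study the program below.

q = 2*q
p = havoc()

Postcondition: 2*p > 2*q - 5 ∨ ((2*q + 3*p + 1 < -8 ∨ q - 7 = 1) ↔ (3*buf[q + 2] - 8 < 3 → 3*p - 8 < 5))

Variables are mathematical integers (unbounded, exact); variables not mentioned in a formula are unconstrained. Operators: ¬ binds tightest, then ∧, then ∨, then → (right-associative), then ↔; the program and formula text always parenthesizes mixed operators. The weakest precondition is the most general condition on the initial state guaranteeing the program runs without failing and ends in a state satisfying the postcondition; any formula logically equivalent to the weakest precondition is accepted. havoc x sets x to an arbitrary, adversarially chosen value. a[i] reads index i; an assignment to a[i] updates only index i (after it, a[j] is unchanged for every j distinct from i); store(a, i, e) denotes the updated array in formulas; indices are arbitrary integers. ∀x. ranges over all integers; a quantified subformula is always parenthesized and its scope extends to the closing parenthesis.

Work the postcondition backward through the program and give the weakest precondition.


Working backward. After the program, the postcondition 2*p > 2*q - 5 ∨ ((2*q + 3*p + 1 < -8 ∨ q - 7 = 1) ↔ (3*buf[q + 2] - 8 < 3 → 3*p - 8 < 5)) must hold; in canonical form it is 2*p > 2*q - 5 ∨ ((3*p + 2*q < -9 ∨ q = 8) ↔ (3*buf[q + 2] < 11 → 3*p < 13)).
Before havoc p: ∀p_1. (2*p_1 > 2*q - 5 ∨ ((3*p_1 + 2*q < -9 ∨ q = 8) ↔ (3*buf[q + 2] < 11 → 3*p_1 < 13)))
Before q := 2*q: ∀p_1. (2*p_1 > 4*q - 5 ∨ ((3*p_1 + 4*q < -9 ∨ 2*q = 8) ↔ (3*buf[2*q + 2] < 11 → 3*p_1 < 13)))
Answer: WP = ∀p_1. (2*p_1 > 4*q - 5 ∨ ((3*p_1 + 4*q < -9 ∨ 2*q = 8) ↔ (3*buf[2*q + 2] < 11 → 3*p_1 < 13)))


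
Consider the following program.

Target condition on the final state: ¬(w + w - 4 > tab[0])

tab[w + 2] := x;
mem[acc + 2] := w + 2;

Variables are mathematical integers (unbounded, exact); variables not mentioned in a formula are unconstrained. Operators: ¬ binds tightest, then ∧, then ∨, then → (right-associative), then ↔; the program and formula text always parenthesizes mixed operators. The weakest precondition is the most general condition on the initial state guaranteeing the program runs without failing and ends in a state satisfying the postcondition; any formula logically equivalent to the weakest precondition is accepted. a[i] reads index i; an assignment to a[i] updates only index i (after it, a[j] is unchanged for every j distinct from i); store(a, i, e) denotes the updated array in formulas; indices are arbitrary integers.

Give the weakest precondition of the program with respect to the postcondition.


Working backward. After the program, the postcondition ¬(w + w - 4 > tab[0]) must hold; in canonical form it is ¬(2*w > tab[0] + 4).
Before mem[acc + 2] := w + 2: ¬(2*w > tab[0] + 4)
Before tab[w + 2] := x: ¬(2*w > store(tab, w + 2, x)[0] + 4)
Answer: WP = ¬(2*w > store(tab, w + 2, x)[0] + 4)


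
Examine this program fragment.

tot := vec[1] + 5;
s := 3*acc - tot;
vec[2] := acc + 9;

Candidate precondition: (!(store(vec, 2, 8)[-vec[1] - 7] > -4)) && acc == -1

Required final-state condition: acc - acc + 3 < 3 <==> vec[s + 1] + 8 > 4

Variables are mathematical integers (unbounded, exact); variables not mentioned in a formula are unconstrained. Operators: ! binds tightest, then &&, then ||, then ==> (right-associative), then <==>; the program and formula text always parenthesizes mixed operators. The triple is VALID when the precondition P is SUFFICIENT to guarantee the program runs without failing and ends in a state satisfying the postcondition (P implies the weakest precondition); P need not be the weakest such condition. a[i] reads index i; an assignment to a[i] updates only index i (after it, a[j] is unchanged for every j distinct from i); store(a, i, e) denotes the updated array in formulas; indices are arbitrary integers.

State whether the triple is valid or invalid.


Working backward. After the program, the postcondition acc - acc + 3 < 3 <==> vec[s + 1] + 8 > 4 must hold; in canonical form it is !(vec[s + 1] > -4).
Before vec[2] := acc + 9: !(store(vec, 2, acc + 9)[s + 1] > -4)
Before s := 3*acc - tot: !(store(vec, 2, acc + 9)[3*acc - tot + 1] > -4)
Before tot := vec[1] + 5: !(store(vec, 2, acc + 9)[-vec[1] + 3*acc - 4] > -4)
The weakest precondition is !(store(vec, 2, acc + 9)[-vec[1] + 3*acc - 4] > -4).
Check whether (!(store(vec, 2, 8)[-vec[1] - 7] > -4)) && acc == -1 implies it.
Every state satisfying the precondition satisfies the weakest precondition: the implication holds.
Answer: valid


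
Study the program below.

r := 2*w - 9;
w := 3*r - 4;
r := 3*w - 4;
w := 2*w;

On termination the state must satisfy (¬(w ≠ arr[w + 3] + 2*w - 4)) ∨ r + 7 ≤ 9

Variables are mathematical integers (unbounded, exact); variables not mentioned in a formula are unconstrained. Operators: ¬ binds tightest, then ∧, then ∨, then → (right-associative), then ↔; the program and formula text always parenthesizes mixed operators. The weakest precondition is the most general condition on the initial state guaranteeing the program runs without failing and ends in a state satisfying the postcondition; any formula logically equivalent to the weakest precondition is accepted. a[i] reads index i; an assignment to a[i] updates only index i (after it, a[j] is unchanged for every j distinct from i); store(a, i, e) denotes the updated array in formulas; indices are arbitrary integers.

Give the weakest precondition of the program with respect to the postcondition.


Working backward. After the program, the postcondition (¬(w ≠ arr[w + 3] + 2*w - 4)) ∨ r + 7 ≤ 9 must hold; in canonical form it is (¬(arr[w + 3] + w ≠ 4)) ∨ r ≤ 2.
Before w := 2*w: (¬(arr[2*w + 3] + 2*w ≠ 4)) ∨ r ≤ 2
Before r := 3*w - 4: (¬(arr[2*w + 3] + 2*w ≠ 4)) ∨ 3*w ≤ 6
Before w := 3*r - 4: (¬(arr[6*r - 5] + 6*r ≠ 12)) ∨ 9*r ≤ 18
Before r := 2*w - 9: (¬(arr[12*w - 59] + 12*w ≠ 66)) ∨ 18*w ≤ 99
Answer: WP = (¬(arr[12*w - 59] + 12*w ≠ 66)) ∨ 18*w ≤ 99


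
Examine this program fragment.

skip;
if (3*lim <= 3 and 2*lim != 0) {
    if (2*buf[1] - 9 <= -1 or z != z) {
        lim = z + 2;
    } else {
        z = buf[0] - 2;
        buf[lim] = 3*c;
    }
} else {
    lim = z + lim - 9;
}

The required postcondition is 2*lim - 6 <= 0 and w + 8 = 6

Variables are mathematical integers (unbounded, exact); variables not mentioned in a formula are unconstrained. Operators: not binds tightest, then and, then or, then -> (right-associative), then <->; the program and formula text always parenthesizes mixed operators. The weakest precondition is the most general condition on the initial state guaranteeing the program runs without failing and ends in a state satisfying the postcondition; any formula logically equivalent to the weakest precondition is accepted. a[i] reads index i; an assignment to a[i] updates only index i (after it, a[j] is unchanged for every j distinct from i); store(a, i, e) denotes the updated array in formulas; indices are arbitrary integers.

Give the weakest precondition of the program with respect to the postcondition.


Working backward. After the program, the postcondition 2*lim - 6 <= 0 and w + 8 = 6 must hold; in canonical form it is 2*lim <= 6 and w = -2.
Then branch requires (2*buf[1] <= 8 -> (2*z <= 2 and w = -2)) and ((not (2*buf[1] <= 8)) -> (2*lim <= 6 and w = -2)); else branch requires 2*lim + 2*z <= 24 and w = -2.
Before the if: ((3*lim <= 3 and 2*lim != 0) -> ((2*buf[1] <= 8 -> (2*z <= 2 and w = -2)) and ((not (2*buf[1] <= 8)) -> (2*lim <= 6 and w = -2)))) and ((not (3*lim <= 3 and 2*lim != 0)) -> (2*lim + 2*z <= 24 and w = -2))
Before skip: ((3*lim <= 3 and 2*lim != 0) -> ((2*buf[1] <= 8 -> (2*z <= 2 and w = -2)) and ((not (2*buf[1] <= 8)) -> (2*lim <= 6 and w = -2)))) and ((not (3*lim <= 3 and 2*lim != 0)) -> (2*lim + 2*z <= 24 and w = -2))
Answer: WP = ((3*lim <= 3 and 2*lim != 0) -> ((2*buf[1] <= 8 -> (2*z <= 2 and w = -2)) and ((not (2*buf[1] <= 8)) -> (2*lim <= 6 and w = -2)))) and ((not (3*lim <= 3 and 2*lim != 0)) -> (2*lim + 2*z <= 24 and w = -2))


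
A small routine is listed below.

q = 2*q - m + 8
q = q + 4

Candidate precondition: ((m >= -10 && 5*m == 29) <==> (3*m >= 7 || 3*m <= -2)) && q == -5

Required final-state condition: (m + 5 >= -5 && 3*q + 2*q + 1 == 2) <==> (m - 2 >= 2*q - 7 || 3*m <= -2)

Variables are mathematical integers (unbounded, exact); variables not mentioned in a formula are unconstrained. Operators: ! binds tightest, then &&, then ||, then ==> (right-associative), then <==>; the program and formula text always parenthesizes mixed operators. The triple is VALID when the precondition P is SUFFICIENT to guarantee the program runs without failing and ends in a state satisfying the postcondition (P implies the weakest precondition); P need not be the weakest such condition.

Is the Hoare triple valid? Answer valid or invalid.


Working backward. After the program, the postcondition (m + 5 >= -5 && 3*q + 2*q + 1 == 2) <==> (m - 2 >= 2*q - 7 || 3*m <= -2) must hold; in canonical form it is (m >= -10 && 5*q == 1) <==> (m >= 2*q - 5 || 3*m <= -2).
Before q := q + 4: (m >= -10 && 5*q == -19) <==> (m >= 2*q + 3 || 3*m <= -2)
Before q := 2*q - m + 8: (m >= -10 && 10*q == 5*m - 59) <==> (3*m >= 4*q + 19 || 3*m <= -2)
The weakest precondition is (m >= -10 && 10*q == 5*m - 59) <==> (3*m >= 4*q + 19 || 3*m <= -2).
Check whether ((m >= -10 && 5*m == 29) <==> (3*m >= 7 || 3*m <= -2)) && q == -5 implies it.
Countermodel: at the initial state m = 0, q = -5, the precondition holds but the weakest precondition fails.
Answer: invalid


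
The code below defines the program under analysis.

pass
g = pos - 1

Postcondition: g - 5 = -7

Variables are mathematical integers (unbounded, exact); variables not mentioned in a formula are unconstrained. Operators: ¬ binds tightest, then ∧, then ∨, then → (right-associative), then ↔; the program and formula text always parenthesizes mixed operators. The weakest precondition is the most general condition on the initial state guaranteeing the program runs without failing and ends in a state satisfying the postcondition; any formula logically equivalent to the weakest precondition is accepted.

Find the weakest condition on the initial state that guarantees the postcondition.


Working backward. After the program, the postcondition g - 5 = -7 must hold; in canonical form it is g = -2.
Before g := pos - 1: pos = -1
Before skip: pos = -1
Answer: WP = pos = -1


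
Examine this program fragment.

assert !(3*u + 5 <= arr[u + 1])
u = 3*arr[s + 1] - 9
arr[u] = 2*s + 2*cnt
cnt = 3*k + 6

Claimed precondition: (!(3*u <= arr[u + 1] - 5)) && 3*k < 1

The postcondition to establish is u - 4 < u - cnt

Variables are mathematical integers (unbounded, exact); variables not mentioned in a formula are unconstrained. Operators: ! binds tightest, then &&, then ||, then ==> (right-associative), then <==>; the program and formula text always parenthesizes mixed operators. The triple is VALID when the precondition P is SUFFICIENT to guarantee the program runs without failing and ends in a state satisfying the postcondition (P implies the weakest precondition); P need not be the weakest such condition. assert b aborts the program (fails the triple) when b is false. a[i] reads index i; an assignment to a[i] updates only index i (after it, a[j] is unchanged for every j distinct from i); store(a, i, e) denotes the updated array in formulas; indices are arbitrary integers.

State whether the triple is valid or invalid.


Working backward. After the program, the postcondition u - 4 < u - cnt must hold; in canonical form it is cnt < 4.
Before cnt := 3*k + 6: 3*k < -2
Before arr[u] := 2*s + 2*cnt: 3*k < -2
Before u := 3*arr[s + 1] - 9: 3*k < -2
Before assert !(3*u + 5 <= arr[u + 1]): (!(3*u <= arr[u + 1] - 5)) && 3*k < -2
The weakest precondition is (!(3*u <= arr[u + 1] - 5)) && 3*k < -2.
Check whether (!(3*u <= arr[u + 1] - 5)) && 3*k < 1 implies it.
Countermodel: at the initial state arr = {[1] = 4, elsewhere 4}, k = 0, u = 0, the precondition holds but the weakest precondition fails.
Answer: invalid


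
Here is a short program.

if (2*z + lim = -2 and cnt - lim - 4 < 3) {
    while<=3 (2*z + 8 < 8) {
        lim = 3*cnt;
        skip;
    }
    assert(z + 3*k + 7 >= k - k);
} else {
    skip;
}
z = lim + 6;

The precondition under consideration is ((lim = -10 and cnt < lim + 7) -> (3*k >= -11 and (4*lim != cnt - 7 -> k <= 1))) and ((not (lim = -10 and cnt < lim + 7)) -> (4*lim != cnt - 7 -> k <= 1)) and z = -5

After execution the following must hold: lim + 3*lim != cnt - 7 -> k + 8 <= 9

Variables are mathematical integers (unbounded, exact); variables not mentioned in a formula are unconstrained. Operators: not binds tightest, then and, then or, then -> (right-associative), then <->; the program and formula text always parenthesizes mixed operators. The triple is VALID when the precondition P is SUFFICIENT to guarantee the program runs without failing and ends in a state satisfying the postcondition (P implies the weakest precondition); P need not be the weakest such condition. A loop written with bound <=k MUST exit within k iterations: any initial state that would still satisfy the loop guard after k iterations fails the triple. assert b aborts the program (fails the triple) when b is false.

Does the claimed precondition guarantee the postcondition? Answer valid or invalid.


Working backward. After the program, the postcondition lim + 3*lim != cnt - 7 -> k + 8 <= 9 must hold; in canonical form it is 4*lim != cnt - 7 -> k <= 1.
Before z := lim + 6: 4*lim != cnt - 7 -> k <= 1
Then branch requires (2*z < 0 -> ((2*z < 0 -> ((2*z < 0 -> ((not (2*z < 0)) and 3*k + z >= -7 and (11*cnt != -7 -> k <= 1))) and ((not (2*z < 0)) -> (3*k + z >= -7 and (11*cnt != -7 -> k <= 1))))) and ((not (2*z < 0)) -> (3*k + z >= -7 and (11*cnt != -7 -> k <= 1))))) and ((not (2*z < 0)) -> (3*k + z >= -7 and (4*lim != cnt - 7 -> k <= 1))); else branch requires 4*lim != cnt - 7 -> k <= 1.
Before the if: ((lim + 2*z = -2 and cnt < lim + 7) -> ((2*z < 0 -> ((2*z < 0 -> ((2*z < 0 -> ((not (2*z < 0)) and 3*k + z >= -7 and (11*cnt != -7 -> k <= 1))) and ((not (2*z < 0)) -> (3*k + z >= -7 and (11*cnt != -7 -> k <= 1))))) and ((not (2*z < 0)) -> (3*k + z >= -7 and (11*cnt != -7 -> k <= 1))))) and ((not (2*z < 0)) -> (3*k + z >= -7 and (4*lim != cnt - 7 -> k <= 1))))) and ((not (lim + 2*z = -2 and cnt < lim + 7)) -> (4*lim != cnt - 7 -> k <= 1))
The weakest precondition is ((lim + 2*z = -2 and cnt < lim + 7) -> ((2*z < 0 -> ((2*z < 0 -> ((2*z < 0 -> ((not (2*z < 0)) and 3*k + z >= -7 and (11*cnt != -7 -> k <= 1))) and ((not (2*z < 0)) -> (3*k + z >= -7 and (11*cnt != -7 -> k <= 1))))) and ((not (2*z < 0)) -> (3*k + z >= -7 and (11*cnt != -7 -> k <= 1))))) and ((not (2*z < 0)) -> (3*k + z >= -7 and (4*lim != cnt - 7 -> k <= 1))))) and ((not (lim + 2*z = -2 and cnt < lim + 7)) -> (4*lim != cnt - 7 -> k <= 1)).
Check whether ((lim = -10 and cnt < lim + 7) -> (3*k >= -11 and (4*lim != cnt - 7 -> k <= 1))) and ((not (lim = -10 and cnt < lim + 7)) -> (4*lim != cnt - 7 -> k <= 1)) and z = -5 implies it.
Countermodel: at the initial state cnt = -32, k = 1, lim = 8, z = -5, the precondition holds but the weakest precondition fails.
Answer: invalid


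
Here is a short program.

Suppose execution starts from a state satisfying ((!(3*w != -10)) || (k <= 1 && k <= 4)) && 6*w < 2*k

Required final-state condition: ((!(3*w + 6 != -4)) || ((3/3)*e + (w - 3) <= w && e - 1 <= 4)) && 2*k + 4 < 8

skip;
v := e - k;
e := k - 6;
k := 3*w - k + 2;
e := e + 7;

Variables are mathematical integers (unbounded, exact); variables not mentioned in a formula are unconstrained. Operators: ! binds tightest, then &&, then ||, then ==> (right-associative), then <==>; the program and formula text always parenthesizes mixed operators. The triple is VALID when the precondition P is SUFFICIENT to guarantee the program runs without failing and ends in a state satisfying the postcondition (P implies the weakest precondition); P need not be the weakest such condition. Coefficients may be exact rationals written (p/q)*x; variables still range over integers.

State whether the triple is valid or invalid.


Working backward. After the program, the postcondition ((!(3*w + 6 != -4)) || ((3/3)*e + (w - 3) <= w && e - 1 <= 4)) && 2*k + 4 < 8 must hold; in canonical form it is ((!(3*w != -10)) || (e <= 3 && e <= 5)) && 2*k < 4.
Before e := e + 7: ((!(3*w != -10)) || (e <= -4 && e <= -2)) && 2*k < 4
Before k := 3*w - k + 2: ((!(3*w != -10)) || (e <= -4 && e <= -2)) && 6*w < 2*k
Before e := k - 6: ((!(3*w != -10)) || (k <= 2 && k <= 4)) && 6*w < 2*k
Before v := e - k: ((!(3*w != -10)) || (k <= 2 && k <= 4)) && 6*w < 2*k
Before skip: ((!(3*w != -10)) || (k <= 2 && k <= 4)) && 6*w < 2*k
The weakest precondition is ((!(3*w != -10)) || (k <= 2 && k <= 4)) && 6*w < 2*k.
Check whether ((!(3*w != -10)) || (k <= 1 && k <= 4)) && 6*w < 2*k implies it.
Every state satisfying the precondition satisfies the weakest precondition: the implication holds.
Answer: valid


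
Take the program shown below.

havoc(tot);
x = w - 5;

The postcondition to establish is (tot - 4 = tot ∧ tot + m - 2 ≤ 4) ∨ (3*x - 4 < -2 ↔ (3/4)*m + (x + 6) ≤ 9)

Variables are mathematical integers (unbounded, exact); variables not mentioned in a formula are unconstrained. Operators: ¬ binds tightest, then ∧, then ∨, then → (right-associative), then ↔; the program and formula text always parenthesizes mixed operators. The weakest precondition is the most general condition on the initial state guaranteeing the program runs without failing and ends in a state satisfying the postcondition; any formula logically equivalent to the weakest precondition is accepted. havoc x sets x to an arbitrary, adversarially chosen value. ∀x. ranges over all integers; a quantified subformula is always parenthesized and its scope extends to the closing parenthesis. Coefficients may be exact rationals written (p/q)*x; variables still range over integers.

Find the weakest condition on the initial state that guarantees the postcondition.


Working backward. After the program, the postcondition (tot - 4 = tot ∧ tot + m - 2 ≤ 4) ∨ (3*x - 4 < -2 ↔ (3/4)*m + (x + 6) ≤ 9) must hold; in canonical form it is 3*x < 2 ↔ (3/4)*m + x ≤ 3.
Before x := w - 5: 3*w < 17 ↔ (3/4)*m + w ≤ 8
Before havoc tot: 3*w < 17 ↔ (3/4)*m + w ≤ 8
Answer: WP = 3*w < 17 ↔ (3/4)*m + w ≤ 8


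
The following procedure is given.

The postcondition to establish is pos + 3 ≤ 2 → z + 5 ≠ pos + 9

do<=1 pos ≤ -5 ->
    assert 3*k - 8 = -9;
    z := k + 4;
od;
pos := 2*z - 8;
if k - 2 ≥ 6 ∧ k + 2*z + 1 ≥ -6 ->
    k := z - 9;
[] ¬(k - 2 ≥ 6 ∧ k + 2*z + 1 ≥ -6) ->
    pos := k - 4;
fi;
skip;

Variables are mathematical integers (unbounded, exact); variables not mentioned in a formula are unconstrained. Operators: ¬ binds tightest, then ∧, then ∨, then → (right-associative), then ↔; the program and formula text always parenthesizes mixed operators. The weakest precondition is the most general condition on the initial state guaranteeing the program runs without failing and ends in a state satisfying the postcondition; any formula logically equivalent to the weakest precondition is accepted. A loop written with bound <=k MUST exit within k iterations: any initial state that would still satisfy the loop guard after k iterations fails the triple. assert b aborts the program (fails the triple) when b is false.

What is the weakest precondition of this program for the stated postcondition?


Working backward. After the program, the postcondition pos + 3 ≤ 2 → z + 5 ≠ pos + 9 must hold; in canonical form it is pos ≤ -1 → z ≠ pos + 4.
Before skip: pos ≤ -1 → z ≠ pos + 4
Then branch requires pos ≤ -1 → z ≠ pos + 4; else branch requires k ≤ 3 → z ≠ k.
Before the if: ((k ≥ 8 ∧ k + 2*z ≥ -7) → (pos ≤ -1 → z ≠ pos + 4)) ∧ ((¬(k ≥ 8 ∧ k + 2*z ≥ -7)) → (k ≤ 3 → z ≠ k))
Before pos := 2*z - 8: ((k ≥ 8 ∧ k + 2*z ≥ -7) → (2*z ≤ 7 → z ≠ 4)) ∧ ((¬(k ≥ 8 ∧ k + 2*z ≥ -7)) → (k ≤ 3 → z ≠ k))
Before the loop (bound <=1), unroll the exhaustion recursion (WP_0 = exit-now case; WP_j = one more guarded iteration, up to j = 1):
  WP_0: (¬(pos ≤ -5)) ∧ ((k ≥ 8 ∧ k + 2*z ≥ -7) → (2*z ≤ 7 → z ≠ 4)) ∧ ((¬(k ≥ 8 ∧ k + 2*z ≥ -7)) → (k ≤ 3 → z ≠ k))
  WP_1: (pos ≤ -5 → (3*k = -1 ∧ (¬(pos ≤ -5)) ∧ ((k ≥ 8 ∧ 3*k ≥ -15) → (2*k ≤ -1 → k ≠ 0)))) ∧ ((¬(pos ≤ -5)) → (((k ≥ 8 ∧ k + 2*z ≥ -7) → (2*z ≤ 7 → z ≠ 4)) ∧ ((¬(k ≥ 8 ∧ k + 2*z ≥ -7)) → (k ≤ 3 → z ≠ k))))
So before the loop: (pos ≤ -5 → (3*k = -1 ∧ (¬(pos ≤ -5)) ∧ ((k ≥ 8 ∧ 3*k ≥ -15) → (2*k ≤ -1 → k ≠ 0)))) ∧ ((¬(pos ≤ -5)) → (((k ≥ 8 ∧ k + 2*z ≥ -7) → (2*z ≤ 7 → z ≠ 4)) ∧ ((¬(k ≥ 8 ∧ k + 2*z ≥ -7)) → (k ≤ 3 → z ≠ k))))
Answer: WP = (pos ≤ -5 → (3*k = -1 ∧ (¬(pos ≤ -5)) ∧ ((k ≥ 8 ∧ 3*k ≥ -15) → (2*k ≤ -1 → k ≠ 0)))) ∧ ((¬(pos ≤ -5)) → (((k ≥ 8 ∧ k + 2*z ≥ -7) → (2*z ≤ 7 → z ≠ 4)) ∧ ((¬(k ≥ 8 ∧ k + 2*z ≥ -7)) → (k ≤ 3 → z ≠ k))))


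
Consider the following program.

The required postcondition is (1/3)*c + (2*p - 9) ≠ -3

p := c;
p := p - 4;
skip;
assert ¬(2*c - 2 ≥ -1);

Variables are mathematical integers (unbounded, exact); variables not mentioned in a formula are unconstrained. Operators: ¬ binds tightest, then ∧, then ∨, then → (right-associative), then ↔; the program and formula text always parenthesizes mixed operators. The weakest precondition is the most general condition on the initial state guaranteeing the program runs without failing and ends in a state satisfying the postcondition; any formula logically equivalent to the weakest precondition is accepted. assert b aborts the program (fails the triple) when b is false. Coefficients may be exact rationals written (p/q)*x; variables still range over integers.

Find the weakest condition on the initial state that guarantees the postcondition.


Working backward. After the program, the postcondition (1/3)*c + (2*p - 9) ≠ -3 must hold; in canonical form it is (1/3)*c + 2*p ≠ 6.
Before assert ¬(2*c - 2 ≥ -1): (¬(2*c ≥ 1)) ∧ (1/3)*c + 2*p ≠ 6
Before skip: (¬(2*c ≥ 1)) ∧ (1/3)*c + 2*p ≠ 6
Before p := p - 4: (¬(2*c ≥ 1)) ∧ (1/3)*c + 2*p ≠ 14
Before p := c: (¬(2*c ≥ 1)) ∧ (7/3)*c ≠ 14
Answer: WP = (¬(2*c ≥ 1)) ∧ (7/3)*c ≠ 14


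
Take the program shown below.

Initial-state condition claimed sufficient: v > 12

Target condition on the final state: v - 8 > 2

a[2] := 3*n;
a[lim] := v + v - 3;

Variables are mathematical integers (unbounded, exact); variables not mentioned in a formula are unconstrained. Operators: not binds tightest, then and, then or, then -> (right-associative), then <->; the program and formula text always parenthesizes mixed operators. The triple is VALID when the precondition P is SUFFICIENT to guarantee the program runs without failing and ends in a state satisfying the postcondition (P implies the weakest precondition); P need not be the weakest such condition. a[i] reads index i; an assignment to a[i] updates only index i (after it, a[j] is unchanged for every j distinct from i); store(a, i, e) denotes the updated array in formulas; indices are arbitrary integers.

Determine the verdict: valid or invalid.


Working backward. After the program, the postcondition v - 8 > 2 must hold; in canonical form it is v > 10.
Before a[lim] := v + v - 3: v > 10
Before a[2] := 3*n: v > 10
The weakest precondition is v > 10.
Check whether v > 12 implies it.
Every state satisfying the precondition satisfies the weakest precondition: the implication holds.
Answer: valid


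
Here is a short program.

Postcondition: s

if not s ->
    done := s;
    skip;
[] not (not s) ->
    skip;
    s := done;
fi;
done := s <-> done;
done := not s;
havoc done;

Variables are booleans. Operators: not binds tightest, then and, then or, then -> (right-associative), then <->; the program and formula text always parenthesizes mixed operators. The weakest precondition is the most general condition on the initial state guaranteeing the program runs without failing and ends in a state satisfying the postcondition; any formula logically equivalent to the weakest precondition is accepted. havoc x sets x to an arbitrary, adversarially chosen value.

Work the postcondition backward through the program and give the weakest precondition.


Working backward. After the program, s must hold.
Before havoc done: s
Before done := not s: s
Before done := s <-> done: s
Then branch requires s; else branch requires done.
Before the if: ((not s) -> s) and (s -> done)
Answer: WP = ((not s) -> s) and (s -> done)


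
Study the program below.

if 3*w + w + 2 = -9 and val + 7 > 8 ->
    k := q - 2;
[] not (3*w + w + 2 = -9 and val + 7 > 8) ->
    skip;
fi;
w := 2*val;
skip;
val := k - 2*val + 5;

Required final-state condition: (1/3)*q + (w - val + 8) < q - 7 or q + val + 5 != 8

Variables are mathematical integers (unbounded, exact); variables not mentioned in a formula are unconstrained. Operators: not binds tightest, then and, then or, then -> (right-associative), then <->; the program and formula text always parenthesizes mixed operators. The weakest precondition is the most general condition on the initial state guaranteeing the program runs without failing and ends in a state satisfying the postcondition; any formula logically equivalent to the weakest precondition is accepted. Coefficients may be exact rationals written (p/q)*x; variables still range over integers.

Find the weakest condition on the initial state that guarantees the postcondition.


Working backward. After the program, the postcondition (1/3)*q + (w - val + 8) < q - 7 or q + val + 5 != 8 must hold; in canonical form it is w < (2/3)*q + val - 15 or q + val != 3.
Before val := k - 2*val + 5: 2*val + w < k + (2/3)*q - 10 or k + q != 2*val - 2
Before skip: 2*val + w < k + (2/3)*q - 10 or k + q != 2*val - 2
Before w := 2*val: 4*val < k + (2/3)*q - 10 or k + q != 2*val - 2
Then branch requires 4*val < (5/3)*q - 12 or 2*q != 2*val; else branch requires 4*val < k + (2/3)*q - 10 or k + q != 2*val - 2.
Before the if: ((4*w = -11 and val > 1) -> (4*val < (5/3)*q - 12 or 2*q != 2*val)) and ((not (4*w = -11 and val > 1)) -> (4*val < k + (2/3)*q - 10 or k + q != 2*val - 2))
Answer: WP = ((4*w = -11 and val > 1) -> (4*val < (5/3)*q - 12 or 2*q != 2*val)) and ((not (4*w = -11 and val > 1)) -> (4*val < k + (2/3)*q - 10 or k + q != 2*val - 2))


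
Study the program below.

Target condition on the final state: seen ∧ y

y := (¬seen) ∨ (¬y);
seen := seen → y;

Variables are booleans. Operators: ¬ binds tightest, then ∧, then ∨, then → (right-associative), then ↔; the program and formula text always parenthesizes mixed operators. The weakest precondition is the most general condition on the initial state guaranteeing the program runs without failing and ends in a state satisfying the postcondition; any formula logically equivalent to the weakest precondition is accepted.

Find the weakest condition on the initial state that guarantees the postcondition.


Working backward. After the program, seen ∧ y must hold.
Before seen := seen → y: (seen → y) ∧ y
Before y := (¬seen) ∨ (¬y): (seen → ((¬seen) ∨ (¬y))) ∧ ((¬seen) ∨ (¬y))
Answer: WP = (seen → ((¬seen) ∨ (¬y))) ∧ ((¬seen) ∨ (¬y))


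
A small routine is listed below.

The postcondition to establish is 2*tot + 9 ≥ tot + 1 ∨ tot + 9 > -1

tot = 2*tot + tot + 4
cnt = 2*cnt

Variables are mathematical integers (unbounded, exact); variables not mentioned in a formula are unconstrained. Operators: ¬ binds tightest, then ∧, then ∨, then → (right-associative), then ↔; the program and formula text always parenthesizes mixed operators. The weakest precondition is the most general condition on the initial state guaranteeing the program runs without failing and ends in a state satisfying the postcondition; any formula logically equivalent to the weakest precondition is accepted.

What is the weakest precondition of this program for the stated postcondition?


Working backward. After the program, the postcondition 2*tot + 9 ≥ tot + 1 ∨ tot + 9 > -1 must hold; in canonical form it is tot ≥ -8 ∨ tot > -10.
Before cnt := 2*cnt: tot ≥ -8 ∨ tot > -10
Before tot := 2*tot + tot + 4: 3*tot ≥ -12 ∨ 3*tot > -14
Answer: WP = 3*tot ≥ -12 ∨ 3*tot > -14


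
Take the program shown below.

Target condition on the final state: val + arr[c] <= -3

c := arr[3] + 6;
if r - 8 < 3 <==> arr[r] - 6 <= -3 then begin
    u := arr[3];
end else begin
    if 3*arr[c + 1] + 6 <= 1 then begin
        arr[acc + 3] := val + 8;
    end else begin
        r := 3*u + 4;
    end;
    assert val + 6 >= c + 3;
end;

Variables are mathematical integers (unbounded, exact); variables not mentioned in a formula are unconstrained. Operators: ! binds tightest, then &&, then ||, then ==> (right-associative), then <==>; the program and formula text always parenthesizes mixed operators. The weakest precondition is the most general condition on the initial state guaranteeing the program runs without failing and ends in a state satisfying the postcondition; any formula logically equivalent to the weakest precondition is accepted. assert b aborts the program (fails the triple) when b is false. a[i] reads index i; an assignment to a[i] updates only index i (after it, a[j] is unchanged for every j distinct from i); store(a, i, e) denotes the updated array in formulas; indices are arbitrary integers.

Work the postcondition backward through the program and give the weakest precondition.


Working backward. After the program, the postcondition val + arr[c] <= -3 must hold; in canonical form it is arr[c] + val <= -3.
Then branch requires arr[c] + val <= -3; else branch requires (3*arr[c + 1] <= -5 ==> (val >= c - 3 && store(arr, acc + 3, val + 8)[c] + val <= -3)) && ((!(3*arr[c + 1] <= -5)) ==> (val >= c - 3 && arr[c] + val <= -3)).
Before the if: ((r < 11 <==> arr[r] <= 3) ==> arr[c] + val <= -3) && ((!(r < 11 <==> arr[r] <= 3)) ==> ((3*arr[c + 1] <= -5 ==> (val >= c - 3 && store(arr, acc + 3, val + 8)[c] + val <= -3)) && ((!(3*arr[c + 1] <= -5)) ==> (val >= c - 3 && arr[c] + val <= -3))))
Before c := arr[3] + 6: ((r < 11 <==> arr[r] <= 3) ==> arr[arr[3] + 6] + val <= -3) && ((!(r < 11 <==> arr[r] <= 3)) ==> ((3*arr[arr[3] + 7] <= -5 ==> (val >= arr[3] + 3 && store(arr, acc + 3, val + 8)[arr[3] + 6] + val <= -3)) && ((!(3*arr[arr[3] + 7] <= -5)) ==> (val >= arr[3] + 3 && arr[arr[3] + 6] + val <= -3))))
Answer: WP = ((r < 11 <==> arr[r] <= 3) ==> arr[arr[3] + 6] + val <= -3) && ((!(r < 11 <==> arr[r] <= 3)) ==> ((3*arr[arr[3] + 7] <= -5 ==> (val >= arr[3] + 3 && store(arr, acc + 3, val + 8)[arr[3] + 6] + val <= -3)) && ((!(3*arr[arr[3] + 7] <= -5)) ==> (val >= arr[3] + 3 && arr[arr[3] + 6] + val <= -3))))


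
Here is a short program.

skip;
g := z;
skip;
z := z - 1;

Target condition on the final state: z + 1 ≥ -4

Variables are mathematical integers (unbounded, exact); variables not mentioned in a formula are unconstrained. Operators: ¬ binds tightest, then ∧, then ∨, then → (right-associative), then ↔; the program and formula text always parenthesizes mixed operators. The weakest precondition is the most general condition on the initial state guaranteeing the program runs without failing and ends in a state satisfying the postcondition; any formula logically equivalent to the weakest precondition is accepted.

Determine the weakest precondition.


Working backward. After the program, the postcondition z + 1 ≥ -4 must hold; in canonical form it is z ≥ -5.
Before z := z - 1: z ≥ -4
Before skip: z ≥ -4
Before g := z: z ≥ -4
Before skip: z ≥ -4
Answer: WP = z ≥ -4


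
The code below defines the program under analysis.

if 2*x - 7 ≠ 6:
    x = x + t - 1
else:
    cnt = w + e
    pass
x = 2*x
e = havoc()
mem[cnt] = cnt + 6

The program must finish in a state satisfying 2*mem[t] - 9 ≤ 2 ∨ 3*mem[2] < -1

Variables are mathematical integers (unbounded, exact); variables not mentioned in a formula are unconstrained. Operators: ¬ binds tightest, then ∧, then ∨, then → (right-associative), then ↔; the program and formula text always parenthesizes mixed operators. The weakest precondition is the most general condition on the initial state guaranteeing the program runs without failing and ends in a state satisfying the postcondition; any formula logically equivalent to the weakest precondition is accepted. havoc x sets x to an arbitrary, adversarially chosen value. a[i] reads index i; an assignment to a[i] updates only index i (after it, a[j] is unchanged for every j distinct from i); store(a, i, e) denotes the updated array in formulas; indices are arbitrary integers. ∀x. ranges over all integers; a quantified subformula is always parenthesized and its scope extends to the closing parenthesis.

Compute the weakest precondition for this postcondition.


Working backward. After the program, the postcondition 2*mem[t] - 9 ≤ 2 ∨ 3*mem[2] < -1 must hold; in canonical form it is 2*mem[t] ≤ 11 ∨ 3*mem[2] < -1.
Before mem[cnt] := cnt + 6: 2*store(mem, cnt, cnt + 6)[t] ≤ 11 ∨ 3*store(mem, cnt, cnt + 6)[2] < -1
Before havoc e: 2*store(mem, cnt, cnt + 6)[t] ≤ 11 ∨ 3*store(mem, cnt, cnt + 6)[2] < -1
Before x := 2*x: 2*store(mem, cnt, cnt + 6)[t] ≤ 11 ∨ 3*store(mem, cnt, cnt + 6)[2] < -1
Then branch requires 2*store(mem, cnt, cnt + 6)[t] ≤ 11 ∨ 3*store(mem, cnt, cnt + 6)[2] < -1; else branch requires 2*store(mem, e + w, e + w + 6)[t] ≤ 11 ∨ 3*store(mem, e + w, e + w + 6)[2] < -1.
Before the if: (2*x ≠ 13 → (2*store(mem, cnt, cnt + 6)[t] ≤ 11 ∨ 3*store(mem, cnt, cnt + 6)[2] < -1)) ∧ ((¬(2*x ≠ 13)) → (2*store(mem, e + w, e + w + 6)[t] ≤ 11 ∨ 3*store(mem, e + w, e + w + 6)[2] < -1))
Answer: WP = (2*x ≠ 13 → (2*store(mem, cnt, cnt + 6)[t] ≤ 11 ∨ 3*store(mem, cnt, cnt + 6)[2] < -1)) ∧ ((¬(2*x ≠ 13)) → (2*store(mem, e + w, e + w + 6)[t] ≤ 11 ∨ 3*store(mem, e + w, e + w + 6)[2] < -1))
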